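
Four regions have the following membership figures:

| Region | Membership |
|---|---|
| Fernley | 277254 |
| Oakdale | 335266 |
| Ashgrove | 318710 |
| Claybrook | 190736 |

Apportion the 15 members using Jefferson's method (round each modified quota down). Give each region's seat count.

Standard divisor 1121966/15 ≈ 74797.733; standard quotas: Fernley 3.707, Oakdale 4.482, Ashgrove 4.261, Claybrook 2.550.
Rounding down gives 3, 4, 4, 2 = 13 seats, so the divisor must be adjusted.
With modified divisor 65400: modified quotas Fernley 4.239, Oakdale 5.126, Ashgrove 4.873, Claybrook 2.916.
Rounding down: Fernley 4, Oakdale 5, Ashgrove 4, Claybrook 2 (total 15).

Fernley: 4, Oakdale: 5, Ashgrove: 4, Claybrook: 2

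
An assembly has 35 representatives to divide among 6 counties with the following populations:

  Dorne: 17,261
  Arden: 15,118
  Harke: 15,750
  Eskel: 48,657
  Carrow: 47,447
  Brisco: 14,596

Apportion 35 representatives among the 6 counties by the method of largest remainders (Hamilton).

Dorne=4; Arden=3; Harke=4; Eskel=11; Carrow=10; Brisco=3

The standard divisor is 158829/35 ≈ 4537.971.
Standard quotas: Dorne 3.8037, Arden 3.3314, Harke 3.4707, Eskel 10.7222, Carrow 10.4556, Brisco 3.2164.
Lower quotas: Dorne 3, Arden 3, Harke 3, Eskel 10, Carrow 10, Brisco 3 (sum 32, leaving 3 seats).
Remainders in descending order: Dorne 0.8037, Eskel 0.7222, Harke 0.4707, Carrow 0.4556, Arden 0.3314, Brisco 0.2164.
The surplus seats go to Dorne, Eskel, Harke.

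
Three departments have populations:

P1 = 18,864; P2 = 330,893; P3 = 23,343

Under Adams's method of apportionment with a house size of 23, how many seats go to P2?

19

Standard divisor 373100/23 ≈ 16221.739; standard quotas: P1 1.163, P2 20.398, P3 1.439.
Rounding up gives 2, 21, 2 = 25 seats, so the divisor must be adjusted.
With modified divisor 17900: modified quotas P1 1.054, P2 18.486, P3 1.304.
Rounding up: P1 2, P2 19, P3 2 (total 23).
P2 receives 19.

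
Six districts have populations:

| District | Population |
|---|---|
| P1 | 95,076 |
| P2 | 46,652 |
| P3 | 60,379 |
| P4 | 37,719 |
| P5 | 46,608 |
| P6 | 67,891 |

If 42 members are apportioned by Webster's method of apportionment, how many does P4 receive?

4

Standard divisor 354325/42 ≈ 8436.31; standard quotas: P1 11.270, P2 5.530, P3 7.157, P4 4.471, P5 5.525, P6 8.047.
Rounding to the nearest integer gives P1 11, P2 6, P3 7, P4 4, P5 6, P6 8 — total 42, matching the house size, so no adjustment is needed.
P4 receives 4.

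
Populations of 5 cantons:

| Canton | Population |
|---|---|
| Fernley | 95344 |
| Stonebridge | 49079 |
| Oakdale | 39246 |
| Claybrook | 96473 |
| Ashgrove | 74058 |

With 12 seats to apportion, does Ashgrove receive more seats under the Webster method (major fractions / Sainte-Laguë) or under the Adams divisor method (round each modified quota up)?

Webster: Fernley 3, Stonebridge 2, Oakdale 1, Claybrook 3, Ashgrove 3.
Adams: Fernley 3, Stonebridge 2, Oakdale 2, Claybrook 3, Ashgrove 2.
Ashgrove gets 3 under Webster and 2 under Adams.

Webster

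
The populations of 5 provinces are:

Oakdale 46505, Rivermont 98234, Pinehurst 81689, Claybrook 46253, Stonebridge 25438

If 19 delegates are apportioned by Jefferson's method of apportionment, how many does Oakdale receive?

3

Standard divisor 298119/19 ≈ 15690.474; standard quotas: Oakdale 2.964, Rivermont 6.261, Pinehurst 5.206, Claybrook 2.948, Stonebridge 1.621.
Rounding down gives 2, 6, 5, 2, 1 = 16 seats, so the divisor must be adjusted.
With modified divisor 13800: modified quotas Oakdale 3.370, Rivermont 7.118, Pinehurst 5.919, Claybrook 3.352, Stonebridge 1.843.
Rounding down: Oakdale 3, Rivermont 7, Pinehurst 5, Claybrook 3, Stonebridge 1 (total 19).
Oakdale receives 3.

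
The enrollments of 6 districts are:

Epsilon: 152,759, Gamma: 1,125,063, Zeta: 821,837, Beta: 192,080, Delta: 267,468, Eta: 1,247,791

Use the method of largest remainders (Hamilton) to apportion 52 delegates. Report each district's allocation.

Total 3806998; standard divisor 3806998/52 ≈ 73211.5.
Standard quotas: Epsilon 2.0865, Gamma 15.3673, Zeta 11.2255, Beta 2.6236, Delta 3.6534, Eta 17.0436.
Lower quotas: Epsilon 2, Gamma 15, Zeta 11, Beta 2, Delta 3, Eta 17 (sum 50, leaving 2 seats).
Remainders in descending order: Delta 0.6534, Beta 0.6236, Gamma 0.3673, Zeta 0.2255, Epsilon 0.0865, Eta 0.0436.
The surplus seats go to Delta, Beta.

Epsilon: 2, Gamma: 15, Zeta: 11, Beta: 3, Delta: 4, Eta: 17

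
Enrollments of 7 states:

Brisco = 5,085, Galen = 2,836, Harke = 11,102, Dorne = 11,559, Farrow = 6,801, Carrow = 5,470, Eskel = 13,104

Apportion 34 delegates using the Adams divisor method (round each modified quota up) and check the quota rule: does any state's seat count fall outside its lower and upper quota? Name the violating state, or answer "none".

Standard quotas: Brisco 3.090, Galen 1.723, Harke 6.746, Dorne 7.023, Farrow 4.132, Carrow 3.324, Eskel 7.962.
Adams allocation: Brisco 3, Galen 2, Harke 7, Dorne 7, Farrow 4, Carrow 3, Eskel 8.
Every allocation lies between the lower and upper quota.

none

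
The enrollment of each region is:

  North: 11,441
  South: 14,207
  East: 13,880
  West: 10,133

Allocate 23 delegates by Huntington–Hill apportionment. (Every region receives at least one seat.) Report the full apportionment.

North=5, South=7, East=6, West=5

With divisor 2167: modified quotas North 5.280, South 6.556, East 6.405, West 4.676.
Geometric-mean thresholds: North √(5·6)=5.477, South √(6·7)=6.481, East √(6·7)=6.481, West √(4·5)=4.472.
Each quota rounded against its threshold gives North 5, South 7, East 6, West 5 (total 23).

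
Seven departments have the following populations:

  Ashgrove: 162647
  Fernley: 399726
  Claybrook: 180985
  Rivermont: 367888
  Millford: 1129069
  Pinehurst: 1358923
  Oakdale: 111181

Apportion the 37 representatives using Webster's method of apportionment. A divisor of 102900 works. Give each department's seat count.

With modified divisor 102900: modified quotas Ashgrove 1.581, Fernley 3.885, Claybrook 1.759, Rivermont 3.575, Millford 10.972, Pinehurst 13.206, Oakdale 1.080.
Rounding to the nearest integer: Ashgrove 2, Fernley 4, Claybrook 2, Rivermont 4, Millford 11, Pinehurst 13, Oakdale 1 (total 37).

Ashgrove 2, Fernley 4, Claybrook 2, Rivermont 4, Millford 11, Pinehurst 13, Oakdale 1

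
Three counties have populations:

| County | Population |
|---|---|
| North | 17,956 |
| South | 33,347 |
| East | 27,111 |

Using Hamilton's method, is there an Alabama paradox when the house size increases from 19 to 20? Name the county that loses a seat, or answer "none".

At 19 seats: North 4, South 8, East 7.
At 20 seats: North 5, South 8, East 7.
No county's allocation decreased.

none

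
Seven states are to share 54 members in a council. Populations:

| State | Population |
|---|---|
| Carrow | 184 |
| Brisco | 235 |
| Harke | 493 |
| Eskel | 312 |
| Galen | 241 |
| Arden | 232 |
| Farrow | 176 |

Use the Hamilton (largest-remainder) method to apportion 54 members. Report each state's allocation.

The standard divisor is 1873/54 ≈ 34.685.
Standard quotas: Carrow 5.305, Brisco 6.775, Harke 14.214, Eskel 8.995, Galen 6.948, Arden 6.689, Farrow 5.074.
Lower quotas: Carrow 5, Brisco 6, Harke 14, Eskel 8, Galen 6, Arden 6, Farrow 5 (sum 50, leaving 4 seats).
Remainders in descending order: Eskel 0.995, Galen 0.948, Brisco 0.775, Arden 0.689, Carrow 0.305, Harke 0.214, Farrow 0.074.
Largest remainders: Eskel, Galen, Brisco, Arden receive the extra seats.

Carrow 5; Brisco 7; Harke 14; Eskel 9; Galen 7; Arden 7; Farrow 5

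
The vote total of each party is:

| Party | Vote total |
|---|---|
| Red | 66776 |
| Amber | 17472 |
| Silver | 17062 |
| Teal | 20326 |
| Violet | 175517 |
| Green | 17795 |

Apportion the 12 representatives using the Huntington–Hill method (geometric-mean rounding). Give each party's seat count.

With divisor 29653: modified quotas Red 2.252, Amber 0.589, Silver 0.575, Teal 0.685, Violet 5.919, Green 0.600.
Geometric-mean thresholds: Red √(2·3)=2.449, Amber (min 1), Silver (min 1), Teal (min 1), Violet √(5·6)=5.477, Green (min 1).
Each quota rounded against its threshold gives Red 2, Amber 1, Silver 1, Teal 1, Violet 6, Green 1 (total 12).

Red=2, Amber=1, Silver=1, Teal=1, Violet=6, Green=1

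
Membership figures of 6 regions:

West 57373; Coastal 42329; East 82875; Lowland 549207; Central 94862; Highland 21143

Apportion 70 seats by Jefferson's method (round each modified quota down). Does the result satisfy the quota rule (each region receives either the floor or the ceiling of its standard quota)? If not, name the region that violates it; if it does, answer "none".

Lowland

Standard quotas: West 4.737, Coastal 3.495, East 6.843, Lowland 45.347, Central 7.833, Highland 1.746.
Jefferson allocation: West 4, Coastal 3, East 7, Lowland 47, Central 8, Highland 1.
Lowland has quota 45.347 (lower 45, upper 46) but receives 47 — outside the quota interval.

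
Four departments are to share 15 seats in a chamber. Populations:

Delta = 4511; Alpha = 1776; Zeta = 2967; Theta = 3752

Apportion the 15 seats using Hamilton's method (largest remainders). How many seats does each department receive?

Delta 5, Alpha 2, Zeta 4, Theta 4

Total 13006; standard divisor 13006/15 ≈ 867.067.
Standard quotas: Delta 5.203, Alpha 2.048, Zeta 3.422, Theta 4.327.
Lower quotas: Delta 5, Alpha 2, Zeta 3, Theta 4 (sum 14, leaving 1 seat).
Remainders in descending order: Zeta 0.422, Theta 0.327, Delta 0.203, Alpha 0.048.
Largest remainder: Zeta receives the extra seat.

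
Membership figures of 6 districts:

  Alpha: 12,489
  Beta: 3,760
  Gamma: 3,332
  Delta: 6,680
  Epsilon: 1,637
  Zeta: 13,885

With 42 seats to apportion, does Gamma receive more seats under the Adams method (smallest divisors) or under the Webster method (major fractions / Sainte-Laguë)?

Adams: Alpha 12, Beta 4, Gamma 4, Delta 7, Epsilon 2, Zeta 13.
Webster: Alpha 12, Beta 4, Gamma 3, Delta 7, Epsilon 2, Zeta 14.
Gamma gets 4 under Adams and 3 under Webster.

Adams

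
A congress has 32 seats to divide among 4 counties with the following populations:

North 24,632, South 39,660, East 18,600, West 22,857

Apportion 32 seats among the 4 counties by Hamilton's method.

Standard divisor: 105749 ÷ 32 ≈ 3304.656.
Standard quotas: North 7.4537, South 12.0012, East 5.6284, West 6.9166.
Lower quotas: North 7, South 12, East 5, West 6 (sum 30, leaving 2 seats).
Remainders in descending order: West 0.9166, East 0.6284, North 0.4537, South 0.0012.
The surplus seats go to West, East.

North=7, South=12, East=6, West=7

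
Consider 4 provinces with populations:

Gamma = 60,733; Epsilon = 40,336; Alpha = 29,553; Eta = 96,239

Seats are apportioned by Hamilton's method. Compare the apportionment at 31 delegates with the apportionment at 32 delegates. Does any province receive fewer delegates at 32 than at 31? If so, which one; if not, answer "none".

At 31 seats: Gamma 8, Epsilon 6, Alpha 4, Eta 13.
At 32 seats: Gamma 8, Epsilon 6, Alpha 4, Eta 14.
No province's allocation decreased.

none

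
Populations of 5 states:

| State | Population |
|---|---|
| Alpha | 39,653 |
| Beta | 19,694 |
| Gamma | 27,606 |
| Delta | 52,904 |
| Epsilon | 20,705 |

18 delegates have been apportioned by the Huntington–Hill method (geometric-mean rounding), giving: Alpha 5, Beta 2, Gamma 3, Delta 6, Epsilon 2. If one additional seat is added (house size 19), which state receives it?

Epsilon

Priority for the next seat is population ÷ (√(s·(s+1))).
Priorities: Alpha 7239.614, Beta 8040.042, Gamma 7969.166, Delta 8163.264, Epsilon 8452.781.
Highest priority: Epsilon.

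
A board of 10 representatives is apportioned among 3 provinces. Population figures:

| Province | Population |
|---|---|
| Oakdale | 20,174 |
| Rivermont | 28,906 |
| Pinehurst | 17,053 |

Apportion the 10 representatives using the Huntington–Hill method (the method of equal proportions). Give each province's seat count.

Oakdale 3, Rivermont 4, Pinehurst 3

With divisor 6713: modified quotas Oakdale 3.005, Rivermont 4.306, Pinehurst 2.540.
Geometric-mean thresholds: Oakdale √(3·4)=3.464, Rivermont √(4·5)=4.472, Pinehurst √(2·3)=2.449.
Each quota rounded against its threshold gives Oakdale 3, Rivermont 4, Pinehurst 3 (total 10).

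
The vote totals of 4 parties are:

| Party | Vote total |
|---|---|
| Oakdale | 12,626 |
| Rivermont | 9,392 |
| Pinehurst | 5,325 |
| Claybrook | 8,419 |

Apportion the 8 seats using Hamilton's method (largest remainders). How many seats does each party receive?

Standard divisor: 35762 ÷ 8 ≈ 4470.25.
Standard quotas: Oakdale 2.8245, Rivermont 2.1010, Pinehurst 1.1912, Claybrook 1.8833.
Lower quotas: Oakdale 2, Rivermont 2, Pinehurst 1, Claybrook 1 (sum 6, leaving 2 seats).
Remainders in descending order: Claybrook 0.8833, Oakdale 0.8245, Pinehurst 0.1912, Rivermont 0.1010.
The surplus seats go to Claybrook, Oakdale.

Oakdale 3; Rivermont 2; Pinehurst 1; Claybrook 2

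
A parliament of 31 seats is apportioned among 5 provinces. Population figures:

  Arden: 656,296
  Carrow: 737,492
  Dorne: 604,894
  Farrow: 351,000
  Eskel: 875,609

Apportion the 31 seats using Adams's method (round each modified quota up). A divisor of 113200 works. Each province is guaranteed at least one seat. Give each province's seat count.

With modified divisor 113200: modified quotas Arden 5.798, Carrow 6.515, Dorne 5.344, Farrow 3.101, Eskel 7.735.
Rounding up: Arden 6, Carrow 7, Dorne 6, Farrow 4, Eskel 8 (total 31).

Arden 6; Carrow 7; Dorne 6; Farrow 4; Eskel 8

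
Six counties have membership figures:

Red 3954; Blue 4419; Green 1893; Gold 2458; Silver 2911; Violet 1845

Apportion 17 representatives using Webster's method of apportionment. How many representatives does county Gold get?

Standard divisor 17480/17 ≈ 1028.235; standard quotas: Red 3.845, Blue 4.298, Green 1.841, Gold 2.391, Silver 2.831, Violet 1.794.
Rounding to the nearest integer gives Red 4, Blue 4, Green 2, Gold 2, Silver 3, Violet 2 — total 17, matching the house size, so no adjustment is needed.
Gold receives 2.

2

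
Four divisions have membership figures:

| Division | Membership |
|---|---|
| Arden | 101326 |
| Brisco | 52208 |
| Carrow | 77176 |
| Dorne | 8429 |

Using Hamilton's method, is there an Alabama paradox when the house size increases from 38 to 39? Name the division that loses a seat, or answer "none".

At 38 seats: Arden 16, Brisco 8, Carrow 12, Dorne 2.
At 39 seats: Arden 17, Brisco 8, Carrow 13, Dorne 1.
Dorne drops from 2 to 1.

Dorne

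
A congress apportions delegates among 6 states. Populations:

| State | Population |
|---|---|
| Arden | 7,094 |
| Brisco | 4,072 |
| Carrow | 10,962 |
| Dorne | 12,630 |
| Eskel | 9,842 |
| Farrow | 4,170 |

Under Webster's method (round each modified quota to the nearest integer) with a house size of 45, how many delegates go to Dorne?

Standard divisor 48770/45 ≈ 1083.778; standard quotas: Arden 6.546, Brisco 3.757, Carrow 10.115, Dorne 11.654, Eskel 9.081, Farrow 3.848.
Rounding to the nearest integer gives 7, 4, 10, 12, 9, 4 = 46 seats, so the divisor must be adjusted.
With modified divisor 1095: modified quotas Arden 6.479, Brisco 3.719, Carrow 10.011, Dorne 11.534, Eskel 8.988, Farrow 3.808.
Rounding to the nearest integer: Arden 6, Brisco 4, Carrow 10, Dorne 12, Eskel 9, Farrow 4 (total 45).
Dorne receives 12.

12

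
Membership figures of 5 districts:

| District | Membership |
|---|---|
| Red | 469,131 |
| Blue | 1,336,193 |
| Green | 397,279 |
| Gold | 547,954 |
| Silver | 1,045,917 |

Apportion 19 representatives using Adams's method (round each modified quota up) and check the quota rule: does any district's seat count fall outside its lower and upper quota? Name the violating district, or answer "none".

Standard quotas: Red 2.348, Blue 6.687, Green 1.988, Gold 2.742, Silver 5.234.
Adams allocation: Red 3, Blue 6, Green 2, Gold 3, Silver 5.
Every allocation lies between the lower and upper quota.

none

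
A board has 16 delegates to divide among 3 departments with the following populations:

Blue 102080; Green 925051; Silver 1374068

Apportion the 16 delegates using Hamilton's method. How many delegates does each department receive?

Blue 1, Green 6, Silver 9

Total 2401199; standard divisor 2401199/16 ≈ 150074.938.
Standard quotas: Blue 0.6802, Green 6.1639, Silver 9.1559.
Lower quotas: Blue 0, Green 6, Silver 9 (sum 15, leaving 1 seat).
Remainders in descending order: Blue 0.6802, Green 0.1639, Silver 0.1559.
The surplus seat goes to Blue.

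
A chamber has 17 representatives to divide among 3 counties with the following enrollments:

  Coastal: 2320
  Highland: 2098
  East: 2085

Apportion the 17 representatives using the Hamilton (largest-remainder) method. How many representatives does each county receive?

The standard divisor is 6503/17 ≈ 382.529.
Standard quotas: Coastal 6.065, Highland 5.485, East 5.451.
Lower quotas: Coastal 6, Highland 5, East 5 (sum 16, leaving 1 seat).
Remainders in descending order: Highland 0.485, East 0.451, Coastal 0.065.
The surplus seat goes to Highland.

Coastal: 6, Highland: 6, East: 5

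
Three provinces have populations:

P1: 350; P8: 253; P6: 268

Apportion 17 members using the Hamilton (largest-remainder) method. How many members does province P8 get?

5

The standard divisor is 871/17 ≈ 51.235.
Standard quotas: P1 6.831, P8 4.938, P6 5.231.
Lower quotas: P1 6, P8 4, P6 5 (sum 15, leaving 2 seats).
Remainders in descending order: P8 0.938, P1 0.831, P6 0.231.
The surplus seats go to P8, P1.
P8 receives 5.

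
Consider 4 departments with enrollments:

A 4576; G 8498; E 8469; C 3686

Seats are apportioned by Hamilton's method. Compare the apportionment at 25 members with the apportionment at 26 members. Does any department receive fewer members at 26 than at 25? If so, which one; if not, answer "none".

A

At 25 seats: A 5, G 8, E 8, C 4.
At 26 seats: A 4, G 9, E 9, C 4.
A drops from 5 to 4.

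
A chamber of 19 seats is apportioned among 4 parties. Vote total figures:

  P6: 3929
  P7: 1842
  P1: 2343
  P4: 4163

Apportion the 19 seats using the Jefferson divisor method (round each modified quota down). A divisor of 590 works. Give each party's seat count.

P6: 6, P7: 3, P1: 3, P4: 7

With modified divisor 590: modified quotas P6 6.659, P7 3.122, P1 3.971, P4 7.056.
Rounding down: P6 6, P7 3, P1 3, P4 7 (total 19).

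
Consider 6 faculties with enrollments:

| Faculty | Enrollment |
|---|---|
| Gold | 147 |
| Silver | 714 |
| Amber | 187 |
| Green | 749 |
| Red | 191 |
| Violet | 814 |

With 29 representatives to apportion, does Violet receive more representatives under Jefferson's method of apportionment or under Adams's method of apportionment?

Jefferson: Gold 1, Silver 7, Amber 2, Green 8, Red 2, Violet 9.
Adams: Gold 2, Silver 7, Amber 2, Green 8, Red 2, Violet 8.
Violet gets 9 under Jefferson and 8 under Adams.

Jefferson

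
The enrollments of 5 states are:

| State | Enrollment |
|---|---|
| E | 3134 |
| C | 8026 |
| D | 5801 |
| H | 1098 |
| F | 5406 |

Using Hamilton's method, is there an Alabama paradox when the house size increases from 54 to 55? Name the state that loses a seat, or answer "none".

H

At 54 seats: E 7, C 19, D 13, H 3, F 12.
At 55 seats: E 7, C 19, D 14, H 2, F 13.
H drops from 3 to 2.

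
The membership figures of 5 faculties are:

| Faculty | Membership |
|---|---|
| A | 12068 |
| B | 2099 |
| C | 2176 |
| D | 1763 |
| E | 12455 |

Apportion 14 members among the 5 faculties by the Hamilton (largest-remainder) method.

Total 30561; standard divisor 30561/14 ≈ 2182.929.
Standard quotas: A 5.5284, B 0.9616, C 0.9968, D 0.8076, E 5.7056.
Lower quotas: A 5, B 0, C 0, D 0, E 5 (sum 10, leaving 4 seats).
Remainders in descending order: C 0.9968, B 0.9616, D 0.8076, E 0.7056, A 0.5284.
Largest remainders: C, B, D, E receive the extra seats.

A: 5; B: 1; C: 1; D: 1; E: 6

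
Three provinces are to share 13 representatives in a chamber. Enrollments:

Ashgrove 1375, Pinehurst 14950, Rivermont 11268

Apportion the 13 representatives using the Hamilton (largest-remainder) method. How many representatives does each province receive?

Ashgrove 1; Pinehurst 7; Rivermont 5

The standard divisor is 27593/13 ≈ 2122.538.
Standard quotas: Ashgrove 0.6478, Pinehurst 7.0435, Rivermont 5.3087.
Lower quotas: Ashgrove 0, Pinehurst 7, Rivermont 5 (sum 12, leaving 1 seat).
Remainders in descending order: Ashgrove 0.6478, Rivermont 0.3087, Pinehurst 0.0435.
Largest remainder: Ashgrove receives the extra seat.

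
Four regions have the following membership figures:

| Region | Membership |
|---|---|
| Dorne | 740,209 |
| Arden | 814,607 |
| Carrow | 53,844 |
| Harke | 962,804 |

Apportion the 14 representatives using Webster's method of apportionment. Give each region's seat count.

Dorne=4, Arden=5, Carrow=0, Harke=5

Standard divisor 2571464/14 ≈ 183676; standard quotas: Dorne 4.030, Arden 4.435, Carrow 0.293, Harke 5.242.
Rounding to the nearest integer gives 4, 4, 0, 5 = 13 seats, so the divisor must be adjusted.
With modified divisor 178000: modified quotas Dorne 4.158, Arden 4.576, Carrow 0.302, Harke 5.409.
Rounding to the nearest integer: Dorne 4, Arden 5, Carrow 0, Harke 5 (total 14).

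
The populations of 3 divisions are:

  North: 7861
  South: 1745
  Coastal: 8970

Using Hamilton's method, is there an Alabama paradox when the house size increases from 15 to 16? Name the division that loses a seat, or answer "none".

South

At 15 seats: North 6, South 2, Coastal 7.
At 16 seats: North 7, South 1, Coastal 8.
South drops from 2 to 1.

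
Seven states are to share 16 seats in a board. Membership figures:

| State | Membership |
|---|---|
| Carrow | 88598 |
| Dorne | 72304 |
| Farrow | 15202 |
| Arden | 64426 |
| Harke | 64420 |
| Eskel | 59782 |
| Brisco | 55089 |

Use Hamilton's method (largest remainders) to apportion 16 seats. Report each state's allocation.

Carrow: 3, Dorne: 3, Farrow: 1, Arden: 3, Harke: 2, Eskel: 2, Brisco: 2

Total 419821; standard divisor 419821/16 ≈ 26238.812.
Standard quotas: Carrow 3.3766, Dorne 2.7556, Farrow 0.5794, Arden 2.4554, Harke 2.4551, Eskel 2.2784, Brisco 2.0995.
Lower quotas: Carrow 3, Dorne 2, Farrow 0, Arden 2, Harke 2, Eskel 2, Brisco 2 (sum 13, leaving 3 seats).
Remainders in descending order: Dorne 0.7556, Farrow 0.5794, Arden 0.4554, Harke 0.4551, Carrow 0.3766, Eskel 0.2784, Brisco 0.0995.
Largest remainders: Dorne, Farrow, Arden receive the extra seats.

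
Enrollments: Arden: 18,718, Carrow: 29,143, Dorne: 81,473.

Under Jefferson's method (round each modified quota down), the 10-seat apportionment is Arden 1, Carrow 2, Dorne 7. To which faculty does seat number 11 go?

Dorne

Priority for the next seat is population ÷ (current seats + 1).
Priorities: Arden 9359.000, Carrow 9714.333, Dorne 10184.125.
Highest priority: Dorne.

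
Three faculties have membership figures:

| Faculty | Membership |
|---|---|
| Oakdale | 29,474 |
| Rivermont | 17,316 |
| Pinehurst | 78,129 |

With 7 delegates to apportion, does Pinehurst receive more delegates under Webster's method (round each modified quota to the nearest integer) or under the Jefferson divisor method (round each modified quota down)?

Jefferson

Webster: Oakdale 2, Rivermont 1, Pinehurst 4.
Jefferson: Oakdale 1, Rivermont 1, Pinehurst 5.
Pinehurst gets 4 under Webster and 5 under Jefferson.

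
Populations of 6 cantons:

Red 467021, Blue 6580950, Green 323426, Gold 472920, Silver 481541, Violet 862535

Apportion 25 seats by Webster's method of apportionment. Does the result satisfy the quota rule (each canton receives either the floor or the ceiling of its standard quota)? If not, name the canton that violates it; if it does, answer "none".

Standard quotas: Red 1.271, Blue 17.906, Green 0.880, Gold 1.287, Silver 1.310, Violet 2.347.
Webster allocation: Red 1, Blue 19, Green 1, Gold 1, Silver 1, Violet 2.
Blue has quota 17.906 (lower 17, upper 18) but receives 19 — outside the quota interval.

Blue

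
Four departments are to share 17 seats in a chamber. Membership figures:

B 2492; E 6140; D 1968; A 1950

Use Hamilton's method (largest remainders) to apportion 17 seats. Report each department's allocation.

Total 12550; standard divisor 12550/17 ≈ 738.235.
Standard quotas: B 3.3756, E 8.3171, D 2.6658, A 2.6414.
Lower quotas: B 3, E 8, D 2, A 2 (sum 15, leaving 2 seats).
Remainders in descending order: D 0.6658, A 0.6414, B 0.3756, E 0.3171.
Largest remainders: D, A receive the extra seats.

B: 3, E: 8, D: 3, A: 3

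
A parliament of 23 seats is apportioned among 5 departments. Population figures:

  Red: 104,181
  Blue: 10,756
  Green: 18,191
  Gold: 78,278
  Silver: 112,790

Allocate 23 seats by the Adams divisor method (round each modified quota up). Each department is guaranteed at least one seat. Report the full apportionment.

Standard divisor 324196/23 ≈ 14095.478; standard quotas: Red 7.391, Blue 0.763, Green 1.291, Gold 5.553, Silver 8.002.
Rounding up gives 8, 1, 2, 6, 9 = 26 seats, so the divisor must be adjusted.
With modified divisor 15900: modified quotas Red 6.552, Blue 0.676, Green 1.144, Gold 4.923, Silver 7.094.
Rounding up: Red 7, Blue 1, Green 2, Gold 5, Silver 8 (total 23).

Red=7, Blue=1, Green=2, Gold=5, Silver=8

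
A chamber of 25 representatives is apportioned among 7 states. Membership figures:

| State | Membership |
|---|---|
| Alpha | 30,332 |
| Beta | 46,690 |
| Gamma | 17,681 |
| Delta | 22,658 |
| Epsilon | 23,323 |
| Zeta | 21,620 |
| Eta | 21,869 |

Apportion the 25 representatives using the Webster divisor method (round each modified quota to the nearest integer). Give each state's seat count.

Alpha=4, Beta=7, Gamma=2, Delta=3, Epsilon=3, Zeta=3, Eta=3

Standard divisor 184173/25 ≈ 7366.92; standard quotas: Alpha 4.117, Beta 6.338, Gamma 2.400, Delta 3.076, Epsilon 3.166, Zeta 2.935, Eta 2.969.
Rounding to the nearest integer gives 4, 6, 2, 3, 3, 3, 3 = 24 seats, so the divisor must be adjusted.
With modified divisor 7130: modified quotas Alpha 4.254, Beta 6.548, Gamma 2.480, Delta 3.178, Epsilon 3.271, Zeta 3.032, Eta 3.067.
Rounding to the nearest integer: Alpha 4, Beta 7, Gamma 2, Delta 3, Epsilon 3, Zeta 3, Eta 3 (total 25).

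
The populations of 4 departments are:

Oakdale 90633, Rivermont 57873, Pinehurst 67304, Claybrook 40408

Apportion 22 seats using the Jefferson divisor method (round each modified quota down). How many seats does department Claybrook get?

Standard divisor 256218/22 ≈ 11646.273; standard quotas: Oakdale 7.782, Rivermont 4.969, Pinehurst 5.779, Claybrook 3.470.
Rounding down gives 7, 4, 5, 3 = 19 seats, so the divisor must be adjusted.
With modified divisor 10700: modified quotas Oakdale 8.470, Rivermont 5.409, Pinehurst 6.290, Claybrook 3.776.
Rounding down: Oakdale 8, Rivermont 5, Pinehurst 6, Claybrook 3 (total 22).
Claybrook receives 3.

3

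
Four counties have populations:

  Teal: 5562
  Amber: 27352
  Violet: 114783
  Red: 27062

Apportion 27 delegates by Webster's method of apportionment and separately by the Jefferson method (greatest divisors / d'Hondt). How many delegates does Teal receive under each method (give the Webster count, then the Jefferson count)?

1 and 0

Webster: Teal 1, Amber 4, Violet 18, Red 4.
Jefferson: Teal 0, Amber 4, Violet 19, Red 4.
Teal gets 1 under Webster and 0 under Jefferson.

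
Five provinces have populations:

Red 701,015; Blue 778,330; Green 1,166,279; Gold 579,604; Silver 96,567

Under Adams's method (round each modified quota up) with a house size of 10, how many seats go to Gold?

Standard divisor 3321795/10 ≈ 332179.5; standard quotas: Red 2.110, Blue 2.343, Green 3.511, Gold 1.745, Silver 0.291.
Rounding up gives 3, 3, 4, 2, 1 = 13 seats, so the divisor must be adjusted.
With modified divisor 484400: modified quotas Red 1.447, Blue 1.607, Green 2.408, Gold 1.197, Silver 0.199.
Rounding up: Red 2, Blue 2, Green 3, Gold 2, Silver 1 (total 10).
Gold receives 2.

2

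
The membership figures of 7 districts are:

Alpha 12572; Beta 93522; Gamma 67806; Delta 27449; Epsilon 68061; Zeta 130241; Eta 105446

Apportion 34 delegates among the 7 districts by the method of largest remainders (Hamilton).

Standard divisor: 505097 ÷ 34 ≈ 14855.794.
Standard quotas: Alpha 0.8463, Beta 6.2953, Gamma 4.5643, Delta 1.8477, Epsilon 4.5814, Zeta 8.7670, Eta 7.0980.
Lower quotas: Alpha 0, Beta 6, Gamma 4, Delta 1, Epsilon 4, Zeta 8, Eta 7 (sum 30, leaving 4 seats).
Remainders in descending order: Delta 0.8477, Alpha 0.8463, Zeta 0.7670, Epsilon 0.5814, Gamma 0.5643, Beta 0.2953, Eta 0.0980.
The surplus seats go to Delta, Alpha, Zeta, Epsilon.

Alpha: 1, Beta: 6, Gamma: 4, Delta: 2, Epsilon: 5, Zeta: 9, Eta: 7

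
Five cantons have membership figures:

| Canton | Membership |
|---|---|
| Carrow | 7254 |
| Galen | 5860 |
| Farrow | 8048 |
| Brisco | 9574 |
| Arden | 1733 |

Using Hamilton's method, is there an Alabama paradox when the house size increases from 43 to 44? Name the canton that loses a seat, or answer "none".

At 43 seats: Carrow 9, Galen 8, Farrow 11, Brisco 13, Arden 2.
At 44 seats: Carrow 10, Galen 8, Farrow 11, Brisco 13, Arden 2.
No canton's allocation decreased.

none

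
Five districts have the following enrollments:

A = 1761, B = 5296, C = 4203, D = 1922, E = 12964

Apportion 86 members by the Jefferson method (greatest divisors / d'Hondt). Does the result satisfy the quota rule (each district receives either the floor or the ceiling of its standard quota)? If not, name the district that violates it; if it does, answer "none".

E

Standard quotas: A 5.792, B 17.420, C 13.825, D 6.322, E 42.641.
Jefferson allocation: A 5, B 17, C 14, D 6, E 44.
E has quota 42.641 (lower 42, upper 43) but receives 44 — outside the quota interval.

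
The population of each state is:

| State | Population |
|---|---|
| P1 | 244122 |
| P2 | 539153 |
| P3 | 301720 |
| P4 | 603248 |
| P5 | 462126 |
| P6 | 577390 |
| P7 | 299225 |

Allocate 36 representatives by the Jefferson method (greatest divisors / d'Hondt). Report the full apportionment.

P1=3; P2=7; P3=3; P4=7; P5=6; P6=7; P7=3

Standard divisor 3026984/36 ≈ 84082.889; standard quotas: P1 2.903, P2 6.412, P3 3.588, P4 7.174, P5 5.496, P6 6.867, P7 3.559.
Rounding down gives 2, 6, 3, 7, 5, 6, 3 = 32 seats, so the divisor must be adjusted.
With modified divisor 76200: modified quotas P1 3.204, P2 7.075, P3 3.960, P4 7.917, P5 6.065, P6 7.577, P7 3.927.
Rounding down: P1 3, P2 7, P3 3, P4 7, P5 6, P6 7, P7 3 (total 36).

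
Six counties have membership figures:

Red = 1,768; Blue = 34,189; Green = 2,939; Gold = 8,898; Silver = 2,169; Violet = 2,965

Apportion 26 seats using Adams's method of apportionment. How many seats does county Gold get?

Standard divisor 52928/26 ≈ 2035.692; standard quotas: Red 0.869, Blue 16.795, Green 1.444, Gold 4.371, Silver 1.065, Violet 1.457.
Rounding up gives 1, 17, 2, 5, 2, 2 = 29 seats, so the divisor must be adjusted.
With modified divisor 2250: modified quotas Red 0.786, Blue 15.195, Green 1.306, Gold 3.955, Silver 0.964, Violet 1.318.
Rounding up: Red 1, Blue 16, Green 2, Gold 4, Silver 1, Violet 2 (total 26).
Gold receives 4.

4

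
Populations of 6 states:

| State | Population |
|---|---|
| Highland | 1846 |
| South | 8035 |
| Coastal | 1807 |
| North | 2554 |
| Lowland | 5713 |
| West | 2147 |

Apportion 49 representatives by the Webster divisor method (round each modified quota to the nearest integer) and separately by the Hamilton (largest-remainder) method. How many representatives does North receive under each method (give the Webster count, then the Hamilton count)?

Webster: Highland 4, South 18, Coastal 4, North 6, Lowland 12, West 5.
Hamilton: Highland 4, South 18, Coastal 4, North 5, Lowland 13, West 5.
North gets 6 under Webster and 5 under Hamilton.

6 and 5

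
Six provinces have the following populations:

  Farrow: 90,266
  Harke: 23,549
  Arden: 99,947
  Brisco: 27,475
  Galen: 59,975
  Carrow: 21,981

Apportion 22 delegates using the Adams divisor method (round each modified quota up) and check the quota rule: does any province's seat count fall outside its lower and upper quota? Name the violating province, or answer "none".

none

Standard quotas: Farrow 6.144, Harke 1.603, Arden 6.803, Brisco 1.870, Galen 4.083, Carrow 1.496.
Adams allocation: Farrow 6, Harke 2, Arden 6, Brisco 2, Galen 4, Carrow 2.
Every allocation lies between the lower and upper quota.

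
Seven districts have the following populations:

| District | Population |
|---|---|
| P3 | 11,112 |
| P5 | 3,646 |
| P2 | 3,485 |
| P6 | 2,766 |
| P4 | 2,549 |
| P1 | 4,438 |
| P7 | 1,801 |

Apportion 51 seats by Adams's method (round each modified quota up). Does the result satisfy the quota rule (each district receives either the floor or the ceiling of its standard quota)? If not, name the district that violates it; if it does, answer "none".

Standard quotas: P3 19.019, P5 6.240, P2 5.965, P6 4.734, P4 4.363, P1 7.596, P7 3.083.
Adams allocation: P3 18, P5 6, P2 6, P6 5, P4 5, P1 8, P7 3.
P3 has quota 19.019 (lower 19, upper 20) but receives 18 — outside the quota interval.

P3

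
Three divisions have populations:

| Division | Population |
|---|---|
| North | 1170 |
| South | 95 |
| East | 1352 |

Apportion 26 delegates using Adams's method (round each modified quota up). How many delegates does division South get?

1

Standard divisor 2617/26 ≈ 100.654; standard quotas: North 11.624, South 0.944, East 13.432.
Rounding up gives 12, 1, 14 = 27 seats, so the divisor must be adjusted.
With modified divisor 105: modified quotas North 11.143, South 0.905, East 12.876.
Rounding up: North 12, South 1, East 13 (total 26).
South receives 1.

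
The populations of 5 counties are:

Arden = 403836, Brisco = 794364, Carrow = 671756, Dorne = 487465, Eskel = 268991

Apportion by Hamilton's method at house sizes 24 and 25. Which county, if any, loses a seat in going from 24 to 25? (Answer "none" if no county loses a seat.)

Eskel

At 24 seats: Arden 4, Brisco 7, Carrow 6, Dorne 4, Eskel 3.
At 25 seats: Arden 4, Brisco 8, Carrow 6, Dorne 5, Eskel 2.
Eskel drops from 3 to 2.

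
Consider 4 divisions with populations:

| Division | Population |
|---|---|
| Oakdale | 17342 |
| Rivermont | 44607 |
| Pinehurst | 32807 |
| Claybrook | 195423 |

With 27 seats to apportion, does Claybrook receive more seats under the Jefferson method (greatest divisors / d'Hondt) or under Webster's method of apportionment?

Jefferson: Oakdale 1, Rivermont 4, Pinehurst 3, Claybrook 19.
Webster: Oakdale 2, Rivermont 4, Pinehurst 3, Claybrook 18.
Claybrook gets 19 under Jefferson and 18 under Webster.

Jefferson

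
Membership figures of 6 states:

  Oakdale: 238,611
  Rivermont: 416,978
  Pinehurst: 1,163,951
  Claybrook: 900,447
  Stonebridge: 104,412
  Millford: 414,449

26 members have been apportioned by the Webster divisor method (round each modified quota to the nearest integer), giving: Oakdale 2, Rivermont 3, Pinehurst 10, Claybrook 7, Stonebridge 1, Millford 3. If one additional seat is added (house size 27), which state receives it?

Claybrook

Priority for the next seat is population ÷ (current seats + 0.5).
Priorities: Oakdale 95444.400, Rivermont 119136.571, Pinehurst 110852.476, Claybrook 120059.600, Stonebridge 69608.000, Millford 118414.000.
Highest priority: Claybrook.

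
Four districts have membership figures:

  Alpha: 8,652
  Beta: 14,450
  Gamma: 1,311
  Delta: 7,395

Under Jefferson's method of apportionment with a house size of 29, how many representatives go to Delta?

Standard divisor 31808/29 ≈ 1096.828; standard quotas: Alpha 7.888, Beta 13.174, Gamma 1.195, Delta 6.742.
Rounding down gives 7, 13, 1, 6 = 27 seats, so the divisor must be adjusted.
With modified divisor 1040: modified quotas Alpha 8.319, Beta 13.894, Gamma 1.261, Delta 7.111.
Rounding down: Alpha 8, Beta 13, Gamma 1, Delta 7 (total 29).
Delta receives 7.

7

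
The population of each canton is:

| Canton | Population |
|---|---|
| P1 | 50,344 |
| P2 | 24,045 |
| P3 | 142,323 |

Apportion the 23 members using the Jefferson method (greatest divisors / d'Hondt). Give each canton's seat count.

P1 5; P2 2; P3 16

Standard divisor 216712/23 ≈ 9422.261; standard quotas: P1 5.343, P2 2.552, P3 15.105.
Rounding down gives 5, 2, 15 = 22 seats, so the divisor must be adjusted.
With modified divisor 8600: modified quotas P1 5.854, P2 2.796, P3 16.549.
Rounding down: P1 5, P2 2, P3 16 (total 23).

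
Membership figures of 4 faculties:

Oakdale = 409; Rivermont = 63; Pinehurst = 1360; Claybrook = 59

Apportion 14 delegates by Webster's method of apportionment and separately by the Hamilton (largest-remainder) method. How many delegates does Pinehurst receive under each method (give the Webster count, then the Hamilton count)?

Webster: Oakdale 3, Rivermont 0, Pinehurst 11, Claybrook 0.
Hamilton: Oakdale 3, Rivermont 1, Pinehurst 10, Claybrook 0.
Pinehurst gets 11 under Webster and 10 under Hamilton.

11 and 10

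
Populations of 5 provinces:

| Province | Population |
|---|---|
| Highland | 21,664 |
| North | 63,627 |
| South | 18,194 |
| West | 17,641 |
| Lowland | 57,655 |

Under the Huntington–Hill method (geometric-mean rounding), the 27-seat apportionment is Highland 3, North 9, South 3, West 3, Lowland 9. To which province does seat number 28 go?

North

Priority for the next seat is population ÷ (√(s·(s+1))).
Priorities: Highland 6253.858, North 6706.875, South 5252.155, West 5092.518, Lowland 6077.371.
Highest priority: North.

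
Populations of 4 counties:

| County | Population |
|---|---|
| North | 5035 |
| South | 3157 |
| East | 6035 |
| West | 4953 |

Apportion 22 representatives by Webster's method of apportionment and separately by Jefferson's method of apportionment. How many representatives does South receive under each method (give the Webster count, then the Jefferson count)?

4 and 3

Webster: North 6, South 4, East 7, West 5.
Jefferson: North 6, South 3, East 7, West 6.
South gets 4 under Webster and 3 under Jefferson.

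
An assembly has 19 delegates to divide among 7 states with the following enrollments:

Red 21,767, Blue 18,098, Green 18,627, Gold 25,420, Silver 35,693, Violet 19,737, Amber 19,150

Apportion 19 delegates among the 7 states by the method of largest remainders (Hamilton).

Red=3, Blue=2, Green=2, Gold=3, Silver=4, Violet=3, Amber=2

Total 158492; standard divisor 158492/19 ≈ 8341.684.
Standard quotas: Red 2.6094, Blue 2.1696, Green 2.2330, Gold 3.0473, Silver 4.2789, Violet 2.3661, Amber 2.2957.
Lower quotas: Red 2, Blue 2, Green 2, Gold 3, Silver 4, Violet 2, Amber 2 (sum 17, leaving 2 seats).
Remainders in descending order: Red 0.6094, Violet 0.3661, Amber 0.2957, Silver 0.2789, Green 0.2330, Blue 0.1696, Gold 0.0473.
The surplus seats go to Red, Violet.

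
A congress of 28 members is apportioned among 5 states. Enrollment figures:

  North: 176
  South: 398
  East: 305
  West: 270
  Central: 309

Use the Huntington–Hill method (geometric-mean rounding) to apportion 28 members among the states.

With divisor 52: modified quotas North 3.385, South 7.654, East 5.865, West 5.192, Central 5.942.
Geometric-mean thresholds: North √(3·4)=3.464, South √(7·8)=7.483, East √(5·6)=5.477, West √(5·6)=5.477, Central √(5·6)=5.477.
Each quota rounded against its threshold gives North 3, South 8, East 6, West 5, Central 6 (total 28).

North: 3, South: 8, East: 6, West: 5, Central: 6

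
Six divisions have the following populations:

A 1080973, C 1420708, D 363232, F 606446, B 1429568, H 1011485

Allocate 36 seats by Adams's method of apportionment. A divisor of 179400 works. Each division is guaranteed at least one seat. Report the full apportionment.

With modified divisor 179400: modified quotas A 6.025, C 7.919, D 2.025, F 3.380, B 7.969, H 5.638.
Rounding up: A 7, C 8, D 3, F 4, B 8, H 6 (total 36).

A 7, C 8, D 3, F 4, B 8, H 6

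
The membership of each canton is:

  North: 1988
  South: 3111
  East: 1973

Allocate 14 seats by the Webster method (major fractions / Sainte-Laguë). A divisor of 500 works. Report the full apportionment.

North: 4; South: 6; East: 4

With modified divisor 500: modified quotas North 3.976, South 6.222, East 3.946.
Rounding to the nearest integer: North 4, South 6, East 4 (total 14).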